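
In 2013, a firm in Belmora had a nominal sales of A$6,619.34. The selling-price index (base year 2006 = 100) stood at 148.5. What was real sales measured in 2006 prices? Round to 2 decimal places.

A$4,457.47

Real sales = Nominal / (selling-price index/100) = 6619.34 / 1.485 = 4457.47.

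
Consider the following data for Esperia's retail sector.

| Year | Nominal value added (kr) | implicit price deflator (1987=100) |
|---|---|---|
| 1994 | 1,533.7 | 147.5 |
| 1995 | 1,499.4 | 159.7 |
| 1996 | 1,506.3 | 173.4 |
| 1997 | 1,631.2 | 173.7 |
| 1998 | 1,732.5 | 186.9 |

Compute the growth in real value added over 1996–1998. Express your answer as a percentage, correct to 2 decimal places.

Real value added 1996 = 1506.3/1.734 = 868.69.
Real value added 1998 = 1732.5/1.869 = 926.97.
Change = 926.97/868.69 − 1 = 0.0671.

6.71%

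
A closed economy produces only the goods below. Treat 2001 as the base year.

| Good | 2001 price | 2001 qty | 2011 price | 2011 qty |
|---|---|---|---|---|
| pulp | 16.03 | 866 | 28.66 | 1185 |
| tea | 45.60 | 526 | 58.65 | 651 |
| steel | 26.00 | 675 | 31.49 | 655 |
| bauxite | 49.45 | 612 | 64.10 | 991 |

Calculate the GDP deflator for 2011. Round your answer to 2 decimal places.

136.24

Nominal GDP 2011 = 28.66·1185 + 58.65·651 + 31.49·655 + 64.10·991 = 156292.30.
Real GDP 2011 (at 2001 prices) = 16.03·1185 + 45.60·651 + 26.00·655 + 49.45·991 = 114716.10.
Deflator = Nominal/Real × 100 = 156292.30/114716.10 × 100 = 136.243.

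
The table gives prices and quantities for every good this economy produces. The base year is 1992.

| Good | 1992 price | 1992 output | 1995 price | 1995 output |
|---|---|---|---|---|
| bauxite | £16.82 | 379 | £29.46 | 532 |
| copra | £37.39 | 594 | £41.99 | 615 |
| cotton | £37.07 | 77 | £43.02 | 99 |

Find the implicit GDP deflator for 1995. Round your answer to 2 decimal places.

Nominal GDP 1995 = 29.46·532 + 41.99·615 + 43.02·99 = 45755.55.
Real GDP 1995 (at 1992 prices) = 16.82·532 + 37.39·615 + 37.07·99 = 35613.02.
Deflator = Nominal/Real × 100 = 45755.55/35613.02 × 100 = 128.480.

128.48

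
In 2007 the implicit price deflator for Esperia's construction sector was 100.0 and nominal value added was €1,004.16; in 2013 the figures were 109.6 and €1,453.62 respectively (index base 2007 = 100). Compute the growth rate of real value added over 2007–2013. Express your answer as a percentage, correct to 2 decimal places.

Deflate each year: 2007 → 1004.16/1.000 = 1004.16; 2013 → 1453.62/1.096 = 1326.30.
So real value added changed by 1326.30/1004.16 − 1 = 0.3208, i.e. 32.08%.

32.08%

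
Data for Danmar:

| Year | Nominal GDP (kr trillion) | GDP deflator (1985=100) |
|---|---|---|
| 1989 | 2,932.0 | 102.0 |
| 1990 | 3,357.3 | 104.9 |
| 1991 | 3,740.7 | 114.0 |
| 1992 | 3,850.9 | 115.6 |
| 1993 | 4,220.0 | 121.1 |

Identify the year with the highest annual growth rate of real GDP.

1990

1990: real = 3357.3/1.049 = 3200.48; growth vs 1989 (2874.51) = 11.34%.
1991: real = 3740.7/1.140 = 3281.32; growth vs 1990 (3200.48) = 2.53%.
1992: real = 3850.9/1.156 = 3331.23; growth vs 1991 (3281.32) = 1.52%.
1993: real = 4220.0/1.211 = 3484.72; growth vs 1992 (3331.23) = 4.61%.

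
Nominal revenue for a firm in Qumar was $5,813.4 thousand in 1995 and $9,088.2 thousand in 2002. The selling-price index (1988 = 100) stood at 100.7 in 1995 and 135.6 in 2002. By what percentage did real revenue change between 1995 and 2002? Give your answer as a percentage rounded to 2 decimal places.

Real revenue 1995 = 5813.4 / 1.007 = 5772.99.
Real revenue 2002 = 9088.2 / 1.356 = 6702.21.
Real growth = 6702.21 / 5772.99 − 1 = 0.1610.

16.10%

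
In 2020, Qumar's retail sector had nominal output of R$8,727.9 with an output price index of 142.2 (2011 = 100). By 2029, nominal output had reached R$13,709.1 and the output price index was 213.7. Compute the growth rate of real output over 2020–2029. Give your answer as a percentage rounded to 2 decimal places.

4.52%

Deflate each year: 2020 → 8727.9/1.422 = 6137.76; 2029 → 13709.1/2.137 = 6415.11.
So real output changed by 6415.11/6137.76 − 1 = 0.0452, i.e. 4.52%.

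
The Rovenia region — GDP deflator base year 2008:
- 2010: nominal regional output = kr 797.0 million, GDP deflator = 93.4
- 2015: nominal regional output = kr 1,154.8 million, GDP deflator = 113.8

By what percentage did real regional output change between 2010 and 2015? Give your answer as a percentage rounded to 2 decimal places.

18.92%

Real regional output 2010 = 797.0 / 0.934 = 853.32.
Real regional output 2015 = 1154.8 / 1.138 = 1014.76.
Real growth = 1014.76 / 853.32 − 1 = 0.1892.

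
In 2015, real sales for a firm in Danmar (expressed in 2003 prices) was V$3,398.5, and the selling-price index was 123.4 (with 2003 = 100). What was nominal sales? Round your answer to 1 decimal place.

V$4,193.7

Nominal sales = Real × (selling-price index/100) = 3398.5 × 1.234 = 4193.75.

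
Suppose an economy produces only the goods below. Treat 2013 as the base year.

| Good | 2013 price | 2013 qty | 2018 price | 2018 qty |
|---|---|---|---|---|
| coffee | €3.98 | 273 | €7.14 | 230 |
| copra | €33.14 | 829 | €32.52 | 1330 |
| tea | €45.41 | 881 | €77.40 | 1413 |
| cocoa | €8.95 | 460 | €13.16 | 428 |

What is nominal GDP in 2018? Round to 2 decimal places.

€159892.48

Nominal GDP 2018 = Σ (p_2018 × q_2018) = 7.14·230 + 32.52·1330 + 77.40·1413 + 13.16·428 = 159892.48.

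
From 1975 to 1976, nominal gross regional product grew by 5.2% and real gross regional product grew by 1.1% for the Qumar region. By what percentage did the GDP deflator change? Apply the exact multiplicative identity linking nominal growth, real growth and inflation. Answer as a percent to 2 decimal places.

4.06%

(1 + g_nom) = (1 + g_real)(1 + π), so π = 1.0520 / 1.0110 − 1 = 0.04055.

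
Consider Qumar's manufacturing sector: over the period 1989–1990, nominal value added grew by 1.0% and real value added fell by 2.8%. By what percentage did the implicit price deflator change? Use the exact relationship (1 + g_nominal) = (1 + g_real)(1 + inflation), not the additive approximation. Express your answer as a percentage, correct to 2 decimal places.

3.91%

(1 + g_nom) = (1 + g_real)(1 + π), so π = 1.0100 / 0.9720 − 1 = 0.03909.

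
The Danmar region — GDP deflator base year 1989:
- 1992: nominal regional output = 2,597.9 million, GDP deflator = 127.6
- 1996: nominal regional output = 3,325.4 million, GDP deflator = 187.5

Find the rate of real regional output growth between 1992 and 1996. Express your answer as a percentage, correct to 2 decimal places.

Deflate each year: 1992 → 2597.9/1.276 = 2035.97; 1996 → 3325.4/1.875 = 1773.55.
So real regional output changed by 1773.55/2035.97 − 1 = -0.1289, i.e. -12.89%.

-12.89%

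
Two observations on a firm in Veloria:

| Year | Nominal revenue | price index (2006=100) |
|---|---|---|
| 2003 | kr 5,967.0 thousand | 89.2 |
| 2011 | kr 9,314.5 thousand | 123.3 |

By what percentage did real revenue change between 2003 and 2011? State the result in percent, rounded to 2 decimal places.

Deflate each year: 2003 → 5967.0/0.892 = 6689.46; 2011 → 9314.5/1.233 = 7554.34.
So real revenue changed by 7554.34/6689.46 − 1 = 0.1293, i.e. 12.93%.

12.93%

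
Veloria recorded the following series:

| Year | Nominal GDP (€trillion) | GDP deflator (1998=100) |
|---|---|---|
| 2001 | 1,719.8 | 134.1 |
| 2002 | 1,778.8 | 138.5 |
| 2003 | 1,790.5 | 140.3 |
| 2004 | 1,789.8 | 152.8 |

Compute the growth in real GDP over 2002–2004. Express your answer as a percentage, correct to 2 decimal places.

Real GDP 2002 = 1778.8/1.385 = 1284.33.
Real GDP 2004 = 1789.8/1.528 = 1171.34.
Change = 1171.34/1284.33 − 1 = -0.0880.

-8.80%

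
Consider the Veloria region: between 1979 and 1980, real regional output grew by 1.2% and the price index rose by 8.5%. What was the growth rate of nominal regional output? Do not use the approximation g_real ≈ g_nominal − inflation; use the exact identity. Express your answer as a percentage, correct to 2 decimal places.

(1 + g_nom) = (1 + g_real)(1 + π) = 1.0120 × 1.0850 = 1.09802.

9.80%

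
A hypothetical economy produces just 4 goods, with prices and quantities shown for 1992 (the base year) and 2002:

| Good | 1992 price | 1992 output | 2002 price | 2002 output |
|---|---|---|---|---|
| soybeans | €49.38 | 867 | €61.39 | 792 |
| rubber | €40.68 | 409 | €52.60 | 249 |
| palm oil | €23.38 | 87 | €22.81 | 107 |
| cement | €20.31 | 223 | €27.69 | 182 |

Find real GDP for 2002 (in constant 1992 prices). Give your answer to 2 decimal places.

€55436.36

Real GDP 2002 = Σ (p_1992 × q_2002) = 49.38·792 + 40.68·249 + 23.38·107 + 20.31·182 = 55436.36.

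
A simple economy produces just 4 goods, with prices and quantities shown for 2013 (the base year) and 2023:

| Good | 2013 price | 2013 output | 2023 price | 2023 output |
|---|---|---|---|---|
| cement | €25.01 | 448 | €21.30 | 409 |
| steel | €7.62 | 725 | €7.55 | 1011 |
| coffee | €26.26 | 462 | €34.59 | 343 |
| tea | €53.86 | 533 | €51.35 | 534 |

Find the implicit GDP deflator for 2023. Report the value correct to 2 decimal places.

99.87

Nominal GDP 2023 = 21.30·409 + 7.55·1011 + 34.59·343 + 51.35·534 = 55630.02.
Real GDP 2023 (at 2013 prices) = 25.01·409 + 7.62·1011 + 26.26·343 + 53.86·534 = 55701.33.
Deflator = Nominal/Real × 100 = 55630.02/55701.33 × 100 = 99.872.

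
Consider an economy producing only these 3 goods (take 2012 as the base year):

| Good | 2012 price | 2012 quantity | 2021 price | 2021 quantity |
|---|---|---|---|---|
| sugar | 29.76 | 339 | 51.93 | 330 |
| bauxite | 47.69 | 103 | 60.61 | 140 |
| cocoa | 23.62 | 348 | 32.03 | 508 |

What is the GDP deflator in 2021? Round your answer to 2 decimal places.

147.01

Nominal GDP 2021 = 51.93·330 + 60.61·140 + 32.03·508 = 41893.54.
Real GDP 2021 (at 2012 prices) = 29.76·330 + 47.69·140 + 23.62·508 = 28496.36.
Deflator = Nominal/Real × 100 = 41893.54/28496.36 × 100 = 147.014.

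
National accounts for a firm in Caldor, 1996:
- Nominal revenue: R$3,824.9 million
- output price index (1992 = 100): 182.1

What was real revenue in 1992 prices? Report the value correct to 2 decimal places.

R$2,100.44 million

Real revenue = Nominal / (output price index/100) = 3824.9 / 1.821 = 2100.44.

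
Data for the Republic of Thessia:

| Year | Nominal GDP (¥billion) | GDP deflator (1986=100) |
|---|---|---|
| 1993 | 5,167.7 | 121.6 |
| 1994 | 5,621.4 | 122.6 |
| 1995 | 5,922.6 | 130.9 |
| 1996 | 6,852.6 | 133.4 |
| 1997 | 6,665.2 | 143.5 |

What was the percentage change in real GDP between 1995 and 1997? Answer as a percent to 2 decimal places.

Real GDP 1995 = 5922.6/1.309 = 4524.52.
Real GDP 1997 = 6665.2/1.435 = 4644.74.
Change = 4644.74/4524.52 − 1 = 0.0266.

2.66%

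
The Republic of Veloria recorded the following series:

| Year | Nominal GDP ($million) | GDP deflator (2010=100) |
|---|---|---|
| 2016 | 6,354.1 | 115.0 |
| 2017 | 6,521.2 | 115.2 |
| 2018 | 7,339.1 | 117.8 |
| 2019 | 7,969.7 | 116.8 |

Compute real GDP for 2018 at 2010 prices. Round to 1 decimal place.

$6,230.1 million

Real GDP 2018 = 7339.1 / 1.178 = 6230.14.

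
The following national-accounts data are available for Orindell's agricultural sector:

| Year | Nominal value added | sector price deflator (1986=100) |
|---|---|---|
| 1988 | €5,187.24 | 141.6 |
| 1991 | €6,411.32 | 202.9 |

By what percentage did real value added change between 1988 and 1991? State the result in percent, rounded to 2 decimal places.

-13.74%

Real value added 1988 = 5187.24 / 1.416 = 3663.31.
Real value added 1991 = 6411.32 / 2.029 = 3159.84.
Real growth = 3159.84 / 3663.31 − 1 = -0.1374.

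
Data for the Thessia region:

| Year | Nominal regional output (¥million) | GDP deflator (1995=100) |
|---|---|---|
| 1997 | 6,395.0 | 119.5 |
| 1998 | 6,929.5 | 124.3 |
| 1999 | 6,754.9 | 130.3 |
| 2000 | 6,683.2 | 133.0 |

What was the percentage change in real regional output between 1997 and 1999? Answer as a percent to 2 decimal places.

Real regional output 1997 = 6395.0/1.195 = 5351.46.
Real regional output 1999 = 6754.9/1.303 = 5184.11.
Change = 5184.11/5351.46 − 1 = -0.0313.

-3.13%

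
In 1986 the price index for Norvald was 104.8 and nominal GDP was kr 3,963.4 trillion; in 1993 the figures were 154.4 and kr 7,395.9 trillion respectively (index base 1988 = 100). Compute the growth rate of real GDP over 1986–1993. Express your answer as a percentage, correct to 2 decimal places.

26.66%

Real GDP 1986 = 3963.4 / 1.048 = 3781.87.
Real GDP 1993 = 7395.9 / 1.544 = 4790.09.
Real growth = 4790.09 / 3781.87 − 1 = 0.2666.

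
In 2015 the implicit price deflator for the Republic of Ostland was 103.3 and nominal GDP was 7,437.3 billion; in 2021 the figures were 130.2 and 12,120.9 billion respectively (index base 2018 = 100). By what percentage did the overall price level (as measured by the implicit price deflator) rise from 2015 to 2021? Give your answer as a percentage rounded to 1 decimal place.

Price-level change = 130.2 / 103.3 − 1 = 0.2604.

26.0%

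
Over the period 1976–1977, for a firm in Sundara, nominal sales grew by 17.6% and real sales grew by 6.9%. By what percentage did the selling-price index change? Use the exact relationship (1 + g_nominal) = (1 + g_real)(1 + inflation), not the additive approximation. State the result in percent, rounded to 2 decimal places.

(1 + g_nom) = (1 + g_real)(1 + π), so π = 1.1760 / 1.0690 − 1 = 0.10009.

10.01%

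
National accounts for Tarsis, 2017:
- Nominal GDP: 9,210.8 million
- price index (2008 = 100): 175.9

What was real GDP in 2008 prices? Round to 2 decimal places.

Real GDP = Nominal / (price index/100) = 9210.8 / 1.759 = 5236.38.

5,236.38 million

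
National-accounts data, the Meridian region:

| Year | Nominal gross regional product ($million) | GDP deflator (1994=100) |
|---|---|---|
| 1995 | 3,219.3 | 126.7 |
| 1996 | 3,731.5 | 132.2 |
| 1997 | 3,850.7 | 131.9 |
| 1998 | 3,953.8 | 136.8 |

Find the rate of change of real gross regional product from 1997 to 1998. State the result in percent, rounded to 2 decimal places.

-1.00%

Real gross regional product 1997 = 3850.7/1.319 = 2919.41.
Real gross regional product 1998 = 3953.8/1.368 = 2890.20.
Change = 2890.20/2919.41 − 1 = -0.0100.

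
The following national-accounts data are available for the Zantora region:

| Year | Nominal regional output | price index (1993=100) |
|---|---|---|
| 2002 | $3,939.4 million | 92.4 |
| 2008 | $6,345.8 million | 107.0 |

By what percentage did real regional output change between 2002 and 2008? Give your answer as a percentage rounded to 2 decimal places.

Real regional output 2002 = 3939.4 / 0.924 = 4263.42.
Real regional output 2008 = 6345.8 / 1.070 = 5930.65.
Real growth = 5930.65 / 4263.42 − 1 = 0.3911.

39.11%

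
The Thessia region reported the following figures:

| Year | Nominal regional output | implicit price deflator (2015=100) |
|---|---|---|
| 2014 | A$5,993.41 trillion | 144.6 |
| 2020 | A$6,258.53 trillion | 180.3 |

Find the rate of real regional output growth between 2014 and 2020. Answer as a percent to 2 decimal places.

-16.25%

Deflate each year: 2014 → 5993.41/1.446 = 4144.82; 2020 → 6258.53/1.803 = 3471.18.
So real regional output changed by 3471.18/4144.82 − 1 = -0.1625, i.e. -16.25%.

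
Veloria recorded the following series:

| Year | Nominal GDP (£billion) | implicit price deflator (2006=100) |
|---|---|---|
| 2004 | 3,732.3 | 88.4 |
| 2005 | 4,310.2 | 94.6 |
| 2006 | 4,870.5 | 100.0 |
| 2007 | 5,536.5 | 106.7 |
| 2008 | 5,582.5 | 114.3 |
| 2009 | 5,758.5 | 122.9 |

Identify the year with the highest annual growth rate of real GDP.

2005: real = 4310.2/0.946 = 4556.24; growth vs 2004 (4222.06) = 7.92%.
2006: real = 4870.5/1.000 = 4870.50; growth vs 2005 (4556.24) = 6.90%.
2007: real = 5536.5/1.067 = 5188.85; growth vs 2006 (4870.50) = 6.54%.
2008: real = 5582.5/1.143 = 4884.08; growth vs 2007 (5188.85) = -5.87%.
2009: real = 5758.5/1.229 = 4685.52; growth vs 2008 (4884.08) = -4.07%.

2005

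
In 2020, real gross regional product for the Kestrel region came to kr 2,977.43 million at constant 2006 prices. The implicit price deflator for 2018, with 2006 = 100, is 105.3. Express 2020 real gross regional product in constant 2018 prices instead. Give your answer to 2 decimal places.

kr 3,135.23 million

Real gross regional product in 2018 prices = Real gross regional product in 2006 prices × (P_2018/P_2006) = 2977.43 × 1.053 = 3135.23.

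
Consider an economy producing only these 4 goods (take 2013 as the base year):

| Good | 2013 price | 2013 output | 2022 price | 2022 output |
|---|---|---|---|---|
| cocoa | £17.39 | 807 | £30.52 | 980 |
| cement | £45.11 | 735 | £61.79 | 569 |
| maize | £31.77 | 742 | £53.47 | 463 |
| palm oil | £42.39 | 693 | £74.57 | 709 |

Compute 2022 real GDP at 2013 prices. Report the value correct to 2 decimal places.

£87473.81

Real GDP 2022 = Σ (p_2013 × q_2022) = 17.39·980 + 45.11·569 + 31.77·463 + 42.39·709 = 87473.81.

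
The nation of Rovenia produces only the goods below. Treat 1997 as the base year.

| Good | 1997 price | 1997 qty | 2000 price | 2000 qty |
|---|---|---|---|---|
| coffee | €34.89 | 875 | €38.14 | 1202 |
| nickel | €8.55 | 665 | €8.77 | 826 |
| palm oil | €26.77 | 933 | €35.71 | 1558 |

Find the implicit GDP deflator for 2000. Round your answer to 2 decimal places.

Nominal GDP 2000 = 38.14·1202 + 8.77·826 + 35.71·1558 = 108724.48.
Real GDP 2000 (at 1997 prices) = 34.89·1202 + 8.55·826 + 26.77·1558 = 90707.74.
Deflator = Nominal/Real × 100 = 108724.48/90707.74 × 100 = 119.862.

119.86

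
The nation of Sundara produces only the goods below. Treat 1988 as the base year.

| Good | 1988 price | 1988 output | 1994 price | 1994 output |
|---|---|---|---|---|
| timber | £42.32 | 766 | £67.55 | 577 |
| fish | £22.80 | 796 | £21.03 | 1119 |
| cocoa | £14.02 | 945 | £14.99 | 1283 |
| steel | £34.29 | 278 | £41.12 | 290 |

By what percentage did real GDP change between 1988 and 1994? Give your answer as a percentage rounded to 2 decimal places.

6.16%

Real GDP 1988 = Nominal GDP 1988 = 42.32·766 + 22.80·796 + 14.02·945 + 34.29·278 = 73347.44.
Real GDP 1994 (at 1988 prices) = 42.32·577 + 22.80·1119 + 14.02·1283 + 34.29·290 = 77863.60.
Real growth = 77863.60/73347.44 − 1 = 0.0616.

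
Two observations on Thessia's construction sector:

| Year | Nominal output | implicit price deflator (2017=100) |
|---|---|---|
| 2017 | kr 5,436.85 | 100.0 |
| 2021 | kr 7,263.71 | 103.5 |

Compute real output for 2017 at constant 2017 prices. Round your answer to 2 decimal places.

Real output = Nominal / (implicit price deflator/100) = 5436.85 / 1.000 = 5436.85.

kr 5,436.85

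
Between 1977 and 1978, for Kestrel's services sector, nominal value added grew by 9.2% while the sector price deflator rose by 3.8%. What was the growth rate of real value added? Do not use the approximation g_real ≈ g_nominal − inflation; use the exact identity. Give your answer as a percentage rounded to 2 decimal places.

5.20%

(1 + g_nom) = (1 + g_real)(1 + π), so g_real = 1.0920 / 1.0380 − 1 = 0.05202.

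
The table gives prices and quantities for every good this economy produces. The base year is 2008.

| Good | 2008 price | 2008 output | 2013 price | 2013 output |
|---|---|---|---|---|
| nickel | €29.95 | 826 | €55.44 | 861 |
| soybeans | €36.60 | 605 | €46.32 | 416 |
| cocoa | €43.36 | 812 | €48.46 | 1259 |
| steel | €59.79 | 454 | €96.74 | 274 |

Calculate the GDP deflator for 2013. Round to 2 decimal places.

Nominal GDP 2013 = 55.44·861 + 46.32·416 + 48.46·1259 + 96.74·274 = 154520.86.
Real GDP 2013 (at 2008 prices) = 29.95·861 + 36.60·416 + 43.36·1259 + 59.79·274 = 111985.25.
Deflator = Nominal/Real × 100 = 154520.86/111985.25 × 100 = 137.983.

137.98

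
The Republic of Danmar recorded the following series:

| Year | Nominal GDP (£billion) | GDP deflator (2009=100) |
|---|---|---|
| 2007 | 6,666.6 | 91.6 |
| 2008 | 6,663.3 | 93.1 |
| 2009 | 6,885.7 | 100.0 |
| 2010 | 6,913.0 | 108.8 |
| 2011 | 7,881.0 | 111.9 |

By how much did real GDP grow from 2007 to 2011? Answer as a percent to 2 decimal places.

-3.23%

Real GDP 2007 = 6666.6/0.916 = 7277.95.
Real GDP 2011 = 7881.0/1.119 = 7042.90.
Change = 7042.90/7277.95 − 1 = -0.0323.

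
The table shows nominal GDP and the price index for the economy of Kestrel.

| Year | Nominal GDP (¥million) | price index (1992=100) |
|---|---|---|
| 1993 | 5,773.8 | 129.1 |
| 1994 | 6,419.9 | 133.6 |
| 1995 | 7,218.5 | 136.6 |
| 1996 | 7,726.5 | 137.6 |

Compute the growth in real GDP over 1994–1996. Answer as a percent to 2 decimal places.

Real GDP 1994 = 6419.9/1.336 = 4805.31.
Real GDP 1996 = 7726.5/1.376 = 5615.19.
Change = 5615.19/4805.31 − 1 = 0.1685.

16.85%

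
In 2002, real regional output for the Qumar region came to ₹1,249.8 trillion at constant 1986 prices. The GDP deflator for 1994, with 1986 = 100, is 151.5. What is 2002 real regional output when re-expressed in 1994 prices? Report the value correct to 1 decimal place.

₹1,893.4 trillion

Real regional output in 1994 prices = Real regional output in 1986 prices × (P_1994/P_1986) = 1249.8 × 1.515 = 1893.45.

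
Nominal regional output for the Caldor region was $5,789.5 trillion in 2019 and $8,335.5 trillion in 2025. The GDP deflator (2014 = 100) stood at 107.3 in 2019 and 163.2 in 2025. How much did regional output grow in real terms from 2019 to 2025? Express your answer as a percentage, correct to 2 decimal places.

-5.34%

Real regional output 2019 = 5789.5 / 1.073 = 5395.62.
Real regional output 2025 = 8335.5 / 1.632 = 5107.54.
Real growth = 5107.54 / 5395.62 − 1 = -0.0534.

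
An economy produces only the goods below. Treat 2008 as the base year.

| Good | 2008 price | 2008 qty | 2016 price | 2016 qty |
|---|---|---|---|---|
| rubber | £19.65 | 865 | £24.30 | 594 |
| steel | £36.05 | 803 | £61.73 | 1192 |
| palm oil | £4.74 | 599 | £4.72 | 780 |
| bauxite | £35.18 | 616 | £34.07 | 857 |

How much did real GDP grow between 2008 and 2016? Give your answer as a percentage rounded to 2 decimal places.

Real GDP 2008 = Nominal GDP 2008 = 19.65·865 + 36.05·803 + 4.74·599 + 35.18·616 = 70455.54.
Real GDP 2016 (at 2008 prices) = 19.65·594 + 36.05·1192 + 4.74·780 + 35.18·857 = 88490.16.
Real growth = 88490.16/70455.54 − 1 = 0.2560.

25.60%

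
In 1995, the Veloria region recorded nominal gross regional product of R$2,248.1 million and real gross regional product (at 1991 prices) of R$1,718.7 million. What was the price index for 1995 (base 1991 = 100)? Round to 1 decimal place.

130.8

price index = (Nominal / Real) × 100 = 2248.1 / 1718.7 × 100 = 130.80.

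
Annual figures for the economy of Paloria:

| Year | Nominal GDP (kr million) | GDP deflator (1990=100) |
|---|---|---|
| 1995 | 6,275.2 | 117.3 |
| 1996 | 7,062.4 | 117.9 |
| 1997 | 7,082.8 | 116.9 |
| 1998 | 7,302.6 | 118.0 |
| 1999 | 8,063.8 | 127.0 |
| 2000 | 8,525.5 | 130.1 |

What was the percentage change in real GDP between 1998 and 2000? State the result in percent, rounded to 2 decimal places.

5.89%

Real GDP 1998 = 7302.6/1.180 = 6188.64.
Real GDP 2000 = 8525.5/1.301 = 6553.04.
Change = 6553.04/6188.64 − 1 = 0.0589.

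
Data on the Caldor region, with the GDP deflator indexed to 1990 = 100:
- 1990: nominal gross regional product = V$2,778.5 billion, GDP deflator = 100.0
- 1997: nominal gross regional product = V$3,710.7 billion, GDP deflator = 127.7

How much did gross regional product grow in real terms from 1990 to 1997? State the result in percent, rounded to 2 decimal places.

Real gross regional product 1990 = 2778.5 / 1.000 = 2778.50.
Real gross regional product 1997 = 3710.7 / 1.277 = 2905.79.
Real growth = 2905.79 / 2778.50 − 1 = 0.0458.

4.58%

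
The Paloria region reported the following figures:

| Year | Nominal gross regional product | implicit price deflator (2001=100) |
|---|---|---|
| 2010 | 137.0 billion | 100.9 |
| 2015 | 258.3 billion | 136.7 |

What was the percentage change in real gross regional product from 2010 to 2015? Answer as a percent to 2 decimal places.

39.16%

Real gross regional product 2010 = 137.0 / 1.009 = 135.78.
Real gross regional product 2015 = 258.3 / 1.367 = 188.95.
Real growth = 188.95 / 135.78 − 1 = 0.3916.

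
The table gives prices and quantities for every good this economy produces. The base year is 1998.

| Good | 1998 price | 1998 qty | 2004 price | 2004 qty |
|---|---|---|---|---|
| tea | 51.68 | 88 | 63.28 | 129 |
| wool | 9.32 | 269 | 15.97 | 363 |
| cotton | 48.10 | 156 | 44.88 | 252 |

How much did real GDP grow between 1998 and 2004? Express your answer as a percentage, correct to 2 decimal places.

52.29%

Real GDP 1998 = Nominal GDP 1998 = 51.68·88 + 9.32·269 + 48.10·156 = 14558.52.
Real GDP 2004 (at 1998 prices) = 51.68·129 + 9.32·363 + 48.10·252 = 22171.08.
Real growth = 22171.08/14558.52 − 1 = 0.5229.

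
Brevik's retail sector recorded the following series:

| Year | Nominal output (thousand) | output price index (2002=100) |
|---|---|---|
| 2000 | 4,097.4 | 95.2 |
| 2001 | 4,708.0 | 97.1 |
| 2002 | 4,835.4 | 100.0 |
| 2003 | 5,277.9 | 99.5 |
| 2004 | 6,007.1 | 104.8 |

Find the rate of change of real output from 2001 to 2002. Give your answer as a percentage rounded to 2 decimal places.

-0.27%

Real output 2001 = 4708.0/0.971 = 4848.61.
Real output 2002 = 4835.4/1.000 = 4835.40.
Change = 4835.40/4848.61 − 1 = -0.0027.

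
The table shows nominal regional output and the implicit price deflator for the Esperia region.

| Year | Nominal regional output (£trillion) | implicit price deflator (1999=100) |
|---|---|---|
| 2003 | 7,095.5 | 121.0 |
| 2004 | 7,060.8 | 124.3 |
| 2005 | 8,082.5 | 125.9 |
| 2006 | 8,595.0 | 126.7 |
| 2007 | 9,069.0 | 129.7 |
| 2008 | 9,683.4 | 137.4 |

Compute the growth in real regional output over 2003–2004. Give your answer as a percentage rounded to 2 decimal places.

-3.13%

Real regional output 2003 = 7095.5/1.210 = 5864.05.
Real regional output 2004 = 7060.8/1.243 = 5680.45.
Change = 5680.45/5864.05 − 1 = -0.0313.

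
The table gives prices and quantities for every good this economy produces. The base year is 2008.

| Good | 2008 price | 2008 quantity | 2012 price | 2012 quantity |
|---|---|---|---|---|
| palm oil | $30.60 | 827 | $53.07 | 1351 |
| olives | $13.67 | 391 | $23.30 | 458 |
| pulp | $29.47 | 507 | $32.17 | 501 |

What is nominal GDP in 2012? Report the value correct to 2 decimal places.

Nominal GDP 2012 = Σ (p_2012 × q_2012) = 53.07·1351 + 23.30·458 + 32.17·501 = 98486.14.

$98486.14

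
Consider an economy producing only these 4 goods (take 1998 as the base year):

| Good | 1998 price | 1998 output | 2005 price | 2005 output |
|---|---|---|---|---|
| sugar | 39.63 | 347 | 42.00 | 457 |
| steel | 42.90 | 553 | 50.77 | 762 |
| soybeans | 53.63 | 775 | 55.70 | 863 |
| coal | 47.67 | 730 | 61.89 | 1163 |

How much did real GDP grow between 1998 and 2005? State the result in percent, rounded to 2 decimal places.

Real GDP 1998 = Nominal GDP 1998 = 39.63·347 + 42.90·553 + 53.63·775 + 47.67·730 = 113837.66.
Real GDP 2005 (at 1998 prices) = 39.63·457 + 42.90·762 + 53.63·863 + 47.67·1163 = 152523.61.
Real growth = 152523.61/113837.66 − 1 = 0.3398.

33.98%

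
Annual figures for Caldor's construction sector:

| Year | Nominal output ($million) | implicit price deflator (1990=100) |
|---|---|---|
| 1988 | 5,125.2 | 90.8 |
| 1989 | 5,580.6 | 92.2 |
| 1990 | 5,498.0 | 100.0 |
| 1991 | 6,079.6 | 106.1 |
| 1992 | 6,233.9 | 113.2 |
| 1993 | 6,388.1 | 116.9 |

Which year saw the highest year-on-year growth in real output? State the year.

1989

1989: real = 5580.6/0.922 = 6052.71; growth vs 1988 (5644.49) = 7.23%.
1990: real = 5498.0/1.000 = 5498.00; growth vs 1989 (6052.71) = -9.16%.
1991: real = 6079.6/1.061 = 5730.07; growth vs 1990 (5498.00) = 4.22%.
1992: real = 6233.9/1.132 = 5506.98; growth vs 1991 (5730.07) = -3.89%.
1993: real = 6388.1/1.169 = 5464.59; growth vs 1992 (5506.98) = -0.77%.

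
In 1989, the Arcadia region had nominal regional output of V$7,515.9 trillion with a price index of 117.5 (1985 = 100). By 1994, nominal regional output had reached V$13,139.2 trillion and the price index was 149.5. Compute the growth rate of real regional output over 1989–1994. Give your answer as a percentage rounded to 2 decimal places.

Deflate each year: 1989 → 7515.9/1.175 = 6396.51; 1994 → 13139.2/1.495 = 8788.76.
So real regional output changed by 8788.76/6396.51 − 1 = 0.3740, i.e. 37.40%.

37.40%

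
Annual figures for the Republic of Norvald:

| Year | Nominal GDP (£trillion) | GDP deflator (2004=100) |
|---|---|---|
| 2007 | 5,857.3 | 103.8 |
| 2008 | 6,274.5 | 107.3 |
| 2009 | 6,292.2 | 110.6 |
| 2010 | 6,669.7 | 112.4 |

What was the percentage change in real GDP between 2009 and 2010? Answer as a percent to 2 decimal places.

Real GDP 2009 = 6292.2/1.106 = 5689.15.
Real GDP 2010 = 6669.7/1.124 = 5933.90.
Change = 5933.90/5689.15 − 1 = 0.0430.

4.30%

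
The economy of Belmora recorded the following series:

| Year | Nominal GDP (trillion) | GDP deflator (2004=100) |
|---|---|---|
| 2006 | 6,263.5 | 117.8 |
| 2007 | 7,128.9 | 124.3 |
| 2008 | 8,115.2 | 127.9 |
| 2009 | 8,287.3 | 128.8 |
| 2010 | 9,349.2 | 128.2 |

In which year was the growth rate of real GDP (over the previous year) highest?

2007: real = 7128.9/1.243 = 5735.24; growth vs 2006 (5317.06) = 7.86%.
2008: real = 8115.2/1.279 = 6344.96; growth vs 2007 (5735.24) = 10.63%.
2009: real = 8287.3/1.288 = 6434.24; growth vs 2008 (6344.96) = 1.41%.
2010: real = 9349.2/1.282 = 7292.67; growth vs 2009 (6434.24) = 13.34%.

2010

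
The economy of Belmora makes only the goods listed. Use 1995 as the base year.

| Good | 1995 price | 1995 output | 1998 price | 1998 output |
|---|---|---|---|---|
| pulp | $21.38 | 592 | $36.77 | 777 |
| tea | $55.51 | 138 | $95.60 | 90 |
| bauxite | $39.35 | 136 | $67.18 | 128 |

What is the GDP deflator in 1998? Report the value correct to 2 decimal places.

171.79

Nominal GDP 1998 = 36.77·777 + 95.60·90 + 67.18·128 = 45773.33.
Real GDP 1998 (at 1995 prices) = 21.38·777 + 55.51·90 + 39.35·128 = 26644.96.
Deflator = Nominal/Real × 100 = 45773.33/26644.96 × 100 = 171.790.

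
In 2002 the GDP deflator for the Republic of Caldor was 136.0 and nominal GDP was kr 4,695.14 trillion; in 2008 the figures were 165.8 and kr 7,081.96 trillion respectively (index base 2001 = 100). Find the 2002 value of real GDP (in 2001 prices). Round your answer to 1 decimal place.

Real GDP = Nominal / (GDP deflator/100) = 4695.14 / 1.360 = 3452.31.

kr 3,452.3 trillion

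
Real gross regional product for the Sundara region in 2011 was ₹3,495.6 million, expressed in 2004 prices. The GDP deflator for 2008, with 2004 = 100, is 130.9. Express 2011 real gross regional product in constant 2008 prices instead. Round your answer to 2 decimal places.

Real gross regional product in 2008 prices = Real gross regional product in 2004 prices × (P_2008/P_2004) = 3495.6 × 1.309 = 4575.74.

₹4,575.74 million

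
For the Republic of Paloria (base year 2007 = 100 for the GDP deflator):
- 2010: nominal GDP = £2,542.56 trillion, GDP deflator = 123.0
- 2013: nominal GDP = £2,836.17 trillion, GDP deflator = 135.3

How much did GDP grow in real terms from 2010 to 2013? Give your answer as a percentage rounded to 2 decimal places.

1.41%

Real GDP 2010 = 2542.56 / 1.230 = 2067.12.
Real GDP 2013 = 2836.17 / 1.353 = 2096.21.
Real growth = 2096.21 / 2067.12 − 1 = 0.0141.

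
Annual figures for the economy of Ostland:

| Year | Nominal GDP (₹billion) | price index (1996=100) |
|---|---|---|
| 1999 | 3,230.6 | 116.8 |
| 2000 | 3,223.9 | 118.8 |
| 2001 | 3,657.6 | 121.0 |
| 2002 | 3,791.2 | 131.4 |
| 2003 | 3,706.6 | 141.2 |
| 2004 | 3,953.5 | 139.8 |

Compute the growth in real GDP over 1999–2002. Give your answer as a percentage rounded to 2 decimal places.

4.31%

Real GDP 1999 = 3230.6/1.168 = 2765.92.
Real GDP 2002 = 3791.2/1.314 = 2885.24.
Change = 2885.24/2765.92 − 1 = 0.0431.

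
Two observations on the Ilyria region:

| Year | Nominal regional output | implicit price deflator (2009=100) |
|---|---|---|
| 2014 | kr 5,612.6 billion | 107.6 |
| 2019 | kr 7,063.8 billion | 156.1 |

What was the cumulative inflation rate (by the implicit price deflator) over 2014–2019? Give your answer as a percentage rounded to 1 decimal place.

45.1%

Price-level change = 156.1 / 107.6 − 1 = 0.4507.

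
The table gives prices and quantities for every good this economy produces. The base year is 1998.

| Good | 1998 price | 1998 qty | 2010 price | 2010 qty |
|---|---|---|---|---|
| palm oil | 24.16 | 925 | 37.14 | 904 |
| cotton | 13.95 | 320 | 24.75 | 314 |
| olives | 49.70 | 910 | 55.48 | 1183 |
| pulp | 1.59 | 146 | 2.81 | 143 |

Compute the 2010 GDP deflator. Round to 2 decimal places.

Nominal GDP 2010 = 37.14·904 + 24.75·314 + 55.48·1183 + 2.81·143 = 107380.73.
Real GDP 2010 (at 1998 prices) = 24.16·904 + 13.95·314 + 49.70·1183 + 1.59·143 = 85243.41.
Deflator = Nominal/Real × 100 = 107380.73/85243.41 × 100 = 125.970.

125.97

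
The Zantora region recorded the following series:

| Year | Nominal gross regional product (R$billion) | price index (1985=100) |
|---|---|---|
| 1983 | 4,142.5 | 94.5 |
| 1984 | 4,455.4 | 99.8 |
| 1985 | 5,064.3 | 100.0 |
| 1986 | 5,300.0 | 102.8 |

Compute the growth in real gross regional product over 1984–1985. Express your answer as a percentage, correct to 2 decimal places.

Real gross regional product 1984 = 4455.4/0.998 = 4464.33.
Real gross regional product 1985 = 5064.3/1.000 = 5064.30.
Change = 5064.30/4464.33 − 1 = 0.1344.

13.44%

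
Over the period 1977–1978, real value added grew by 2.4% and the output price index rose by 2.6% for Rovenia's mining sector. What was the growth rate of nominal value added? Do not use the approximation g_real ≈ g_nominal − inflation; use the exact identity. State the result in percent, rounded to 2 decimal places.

5.06%

(1 + g_nom) = (1 + g_real)(1 + π) = 1.0240 × 1.0260 = 1.05062.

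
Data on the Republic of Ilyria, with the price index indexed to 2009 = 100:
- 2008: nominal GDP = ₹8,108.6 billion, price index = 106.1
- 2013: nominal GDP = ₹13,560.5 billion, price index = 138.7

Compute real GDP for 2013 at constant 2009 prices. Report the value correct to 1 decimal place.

₹9,776.9 billion

Real GDP = Nominal / (price index/100) = 13560.5 / 1.387 = 9776.86.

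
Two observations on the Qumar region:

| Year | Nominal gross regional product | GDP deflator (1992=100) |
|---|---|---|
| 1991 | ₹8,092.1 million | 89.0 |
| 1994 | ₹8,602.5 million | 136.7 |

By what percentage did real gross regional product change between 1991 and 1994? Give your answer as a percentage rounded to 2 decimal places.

Deflate each year: 1991 → 8092.1/0.890 = 9092.25; 1994 → 8602.5/1.367 = 6292.98.
So real gross regional product changed by 6292.98/9092.25 − 1 = -0.3079, i.e. -30.79%.

-30.79%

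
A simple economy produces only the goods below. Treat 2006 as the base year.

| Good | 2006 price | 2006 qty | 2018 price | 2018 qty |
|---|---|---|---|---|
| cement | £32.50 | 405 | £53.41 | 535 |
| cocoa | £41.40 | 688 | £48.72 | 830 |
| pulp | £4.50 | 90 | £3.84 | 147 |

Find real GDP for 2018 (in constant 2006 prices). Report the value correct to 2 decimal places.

Real GDP 2018 = Σ (p_2006 × q_2018) = 32.50·535 + 41.40·830 + 4.50·147 = 52411.00.

£52411.00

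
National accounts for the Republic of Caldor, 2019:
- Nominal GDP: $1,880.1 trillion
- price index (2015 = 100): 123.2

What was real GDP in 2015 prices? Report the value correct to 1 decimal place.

$1,526.1 trillion

Real GDP = Nominal / (price index/100) = 1880.1 / 1.232 = 1526.06.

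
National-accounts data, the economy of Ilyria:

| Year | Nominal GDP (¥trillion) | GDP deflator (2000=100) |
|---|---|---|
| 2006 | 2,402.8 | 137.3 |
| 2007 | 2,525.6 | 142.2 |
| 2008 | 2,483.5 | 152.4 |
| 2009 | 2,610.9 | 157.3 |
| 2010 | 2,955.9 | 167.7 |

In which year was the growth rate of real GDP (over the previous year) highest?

2010

2007: real = 2525.6/1.422 = 1776.09; growth vs 2006 (1750.04) = 1.49%.
2008: real = 2483.5/1.524 = 1629.59; growth vs 2007 (1776.09) = -8.25%.
2009: real = 2610.9/1.573 = 1659.82; growth vs 2008 (1629.59) = 1.86%.
2010: real = 2955.9/1.677 = 1762.61; growth vs 2009 (1659.82) = 6.19%.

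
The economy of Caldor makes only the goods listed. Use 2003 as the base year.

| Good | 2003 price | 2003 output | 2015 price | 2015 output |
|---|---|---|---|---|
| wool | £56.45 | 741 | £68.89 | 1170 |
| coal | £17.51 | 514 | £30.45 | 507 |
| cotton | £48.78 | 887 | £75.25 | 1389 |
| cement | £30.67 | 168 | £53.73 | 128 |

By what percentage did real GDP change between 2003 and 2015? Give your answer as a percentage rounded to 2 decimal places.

Real GDP 2003 = Nominal GDP 2003 = 56.45·741 + 17.51·514 + 48.78·887 + 30.67·168 = 99250.01.
Real GDP 2015 (at 2003 prices) = 56.45·1170 + 17.51·507 + 48.78·1389 + 30.67·128 = 146605.25.
Real growth = 146605.25/99250.01 − 1 = 0.4771.

47.71%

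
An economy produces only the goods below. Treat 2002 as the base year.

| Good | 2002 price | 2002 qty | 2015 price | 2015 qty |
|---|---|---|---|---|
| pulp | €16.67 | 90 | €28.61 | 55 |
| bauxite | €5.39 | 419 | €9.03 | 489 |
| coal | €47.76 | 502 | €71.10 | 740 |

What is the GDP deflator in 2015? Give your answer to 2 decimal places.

Nominal GDP 2015 = 28.61·55 + 9.03·489 + 71.10·740 = 58603.22.
Real GDP 2015 (at 2002 prices) = 16.67·55 + 5.39·489 + 47.76·740 = 38894.96.
Deflator = Nominal/Real × 100 = 58603.22/38894.96 × 100 = 150.670.

150.67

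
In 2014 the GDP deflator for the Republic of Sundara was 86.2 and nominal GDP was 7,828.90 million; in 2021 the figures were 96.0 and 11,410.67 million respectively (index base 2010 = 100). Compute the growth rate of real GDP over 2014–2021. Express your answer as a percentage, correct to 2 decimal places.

30.87%

Deflate each year: 2014 → 7828.90/0.862 = 9082.25; 2021 → 11410.67/0.960 = 11886.11.
So real GDP changed by 11886.11/9082.25 − 1 = 0.3087, i.e. 30.87%.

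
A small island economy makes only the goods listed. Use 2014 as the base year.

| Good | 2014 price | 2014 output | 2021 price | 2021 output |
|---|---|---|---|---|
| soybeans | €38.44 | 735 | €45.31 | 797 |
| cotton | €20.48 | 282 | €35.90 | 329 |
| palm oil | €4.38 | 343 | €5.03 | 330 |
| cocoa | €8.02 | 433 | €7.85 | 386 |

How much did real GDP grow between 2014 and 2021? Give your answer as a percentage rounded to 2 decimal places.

Real GDP 2014 = Nominal GDP 2014 = 38.44·735 + 20.48·282 + 4.38·343 + 8.02·433 = 39003.76.
Real GDP 2021 (at 2014 prices) = 38.44·797 + 20.48·329 + 4.38·330 + 8.02·386 = 41915.72.
Real growth = 41915.72/39003.76 − 1 = 0.0747.

7.47%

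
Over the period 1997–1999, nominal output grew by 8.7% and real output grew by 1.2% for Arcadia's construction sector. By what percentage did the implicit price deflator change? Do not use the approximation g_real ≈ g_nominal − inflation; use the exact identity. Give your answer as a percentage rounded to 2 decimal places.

7.41%

(1 + g_nom) = (1 + g_real)(1 + π), so π = 1.0870 / 1.0120 − 1 = 0.07411.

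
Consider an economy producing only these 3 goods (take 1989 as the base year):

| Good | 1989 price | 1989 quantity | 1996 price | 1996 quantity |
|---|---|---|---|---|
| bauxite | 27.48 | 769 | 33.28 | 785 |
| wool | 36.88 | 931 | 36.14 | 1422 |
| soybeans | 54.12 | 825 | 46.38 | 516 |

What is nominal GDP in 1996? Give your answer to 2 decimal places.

Nominal GDP 1996 = Σ (p_1996 × q_1996) = 33.28·785 + 36.14·1422 + 46.38·516 = 101447.96.

101447.96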